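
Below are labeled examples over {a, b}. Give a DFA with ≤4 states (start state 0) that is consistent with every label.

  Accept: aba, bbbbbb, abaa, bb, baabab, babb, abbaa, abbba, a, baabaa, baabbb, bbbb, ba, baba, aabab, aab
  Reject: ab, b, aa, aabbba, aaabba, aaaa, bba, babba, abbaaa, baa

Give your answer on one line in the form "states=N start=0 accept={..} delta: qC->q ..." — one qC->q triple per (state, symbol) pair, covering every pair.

Grow the machine one transition at a time. Run the examples from 0; the earliest place one falls off (shortest prefix, ties alphabetical) gets sent to the lowest-numbered state that keeps every Accept/Reject pair distinguishable — a pair clashes when both reach the same state with identical unread suffix — and to a fresh state only if none does.
a: 0a undefined. 0a->0: no, abaa/baa meet in 0 with "baa" left. Open state 1: 0a->1.
b: 0b undefined. 0b->0: no, bbbbbb/b meet in 0. 0b->1: no, aba/bba meet in 1 with "ba" left. Open state 2: 0b->2.
aa: 1a undefined. 1a->0: no, aab/b meet in 2. 1a->1: no, abbba/aabbba meet in 1 with "bbba" left. 1a->2: ok.
ab: 1b undefined. 1b->0: no, abaa/b meet in 2. 1b->1: no, aba/b meet in 2. 1b->2: no, abaa/aaaa meet in 2 with "aa" left. Open state 3: 1b->3.
ba: 2a undefined. 2a->0: no, a/aaaa meet in 1. 2a->1: ok.
bb: 2b undefined. 2b->0: no, baabab/ab meet in 3. 2b->1: ok.
aba: 3a undefined. 3a->0: ok.
abb: 3b undefined. 3b->0: no, bbbbbb/aabbba meet in 1. 3b->1: ok.
All examples now run through 4 states with every (state, symbol) defined. Accept strings end in {0,1}, Reject strings end in {2,3}; accept={0,1}.

states=4 start=0 accept={0,1} delta: 0a->1 0b->2 1a->2 1b->3 2a->1 2b->1 3a->0 3b->1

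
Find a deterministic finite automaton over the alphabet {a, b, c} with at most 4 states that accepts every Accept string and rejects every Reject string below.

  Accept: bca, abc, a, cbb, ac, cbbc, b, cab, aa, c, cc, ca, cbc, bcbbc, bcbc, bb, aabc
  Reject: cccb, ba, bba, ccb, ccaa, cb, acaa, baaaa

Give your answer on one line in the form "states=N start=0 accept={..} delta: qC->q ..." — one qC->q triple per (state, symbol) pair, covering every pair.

states=4 start=0 accept={0,1,2} delta: 0a->0 0b->1 0c->2 1a->3 1b->1 1c->0 2a->1 2b->3 2c->2 3a->2 3b->0 3c->0

Fold the examples into a partial DFA from state 0: repeatedly fix the first undefined (state, symbol) met by the shortest-then-alphabetical prefix, trying targets in increasing order and rejecting any under which an Accept and a Reject string meet in one state with the same remainder; add a state when all current targets are rejected. Accepting states are where Accept strings end.
a: 0a undefined. 0a->0: ok.
b: 0b undefined. 0b->0: no, a/ba meet in 0. Open state 1: 0b->1.
c: 0c undefined. 0c->0: no, a/ccaa meet in 0. 0c->1: no, ca/ba meet in 1 with "a" left. Open state 2: 0c->2.
ba: 1a undefined. 1a->0: no, a/ba meet in 0. 1a->1: no, b/ba meet in 1. 1a->2: no, ac/ba meet in 2. Open state 3: 1a->3.
bb: 1b undefined. 1b->0: no, a/bba meet in 0. 1b->1: ok.
bc: 1c undefined. 1c->0: ok.
ca: 2a undefined. 2a->0: no, bca/acaa meet in 0. 2a->1: ok.
cb: 2b undefined. 2b->0: no, bca/cb meet in 0. 2b->1: no, cbb/cb meet in 1. 2b->2: no, cbb/cb meet in 2. 2b->3: ok.
cc: 2c undefined. 2c->0: no, bca/ccaa meet in 0. 2c->1: no, b/cccb meet in 1. 2c->2: ok.
baa: 3a undefined. 3a->0: no, bca/baaaa meet in 0. 3a->1: no, b/baaaa meet in 1. 3a->2: ok.
cbb: 3b undefined. 3b->0: ok.
cbc: 3c undefined. 3c->0: ok.
All examples now run through 4 states with every (state, symbol) defined. Accept strings end in {0,1,2}, Reject strings end in {3}; accept={0,1,2}.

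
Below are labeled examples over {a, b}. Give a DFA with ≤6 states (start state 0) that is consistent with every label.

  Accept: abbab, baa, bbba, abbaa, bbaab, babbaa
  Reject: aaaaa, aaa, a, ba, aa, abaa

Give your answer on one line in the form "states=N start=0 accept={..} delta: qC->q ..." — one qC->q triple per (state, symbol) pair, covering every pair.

states=5 start=0 accept={2,4} delta: 0a->1 0b->2 1a->0 1b->0 2a->3 2b->3 3a->2 3b->4 4a->2 4b->2

Fold the examples into a partial DFA from state 0: repeatedly fix the first undefined (state, symbol) met by the shortest-then-alphabetical prefix, trying targets in increasing order and rejecting any under which an Accept and a Reject string meet in one state with the same remainder; add a state when all current targets are rejected. Accepting states are where Accept strings end.
a: 0a undefined. 0a->0: no, baa/abaa meet in 0 with "baa" left. Open state 1: 0a->1.
b: 0b undefined. 0b->0: no, baa/aa meet in 1 with "a" left. 0b->1: no, baa/aaa meet in 1 with "aa" left. Open state 2: 0b->2.
aa: 1a undefined. 1a->0: ok.
ab: 1b undefined. 1b->0: ok.
ba: 2a undefined. 2a->0: no, baa/aaaaa meet in 1. 2a->1: no, abbab/aa meet in 0. 2a->2: no, baa/ba meet in 2. Open state 3: 2a->3.
bb: 2b undefined. 2b->0: no, bbba/ba meet in 3. 2b->1: no, bbba/aaaaa meet in 1. 2b->2: no, bbba/ba meet in 3. 2b->3: ok.
baa: 3a undefined. 3a->0: no, baa/aa meet in 0. 3a->1: no, baa/aaaaa meet in 1. 3a->2: ok.
bab: 3b undefined. 3b->0: no, abbab/aa meet in 0. 3b->1: no, abbab/aaaaa meet in 1. 3b->2: no, bbba/ba meet in 3. 3b->3: no, abbab/ba meet in 3. Open state 4: 3b->4.
babb: 4b undefined. 4b->0: no, babbaa/aa meet in 0. 4b->1: no, babbaa/aaaaa meet in 1. 4b->2: ok.
bbba: 4a undefined. 4a->0: no, bbba/aa meet in 0. 4a->1: no, bbba/aaaaa meet in 1. 4a->2: ok.
All examples now run through 5 states with every (state, symbol) defined. Accept strings end in {2,4}, Reject strings end in {0,1,3}; accept={2,4}.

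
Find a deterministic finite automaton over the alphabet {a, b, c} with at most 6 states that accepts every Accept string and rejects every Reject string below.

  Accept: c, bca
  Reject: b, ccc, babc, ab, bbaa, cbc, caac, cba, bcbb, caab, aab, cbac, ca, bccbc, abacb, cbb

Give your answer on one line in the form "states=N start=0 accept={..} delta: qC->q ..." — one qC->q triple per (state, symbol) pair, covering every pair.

states=5 start=0 accept={2} delta: 0a->0 0b->1 0c->2 1a->0 1b->0 1c->3 2a->3 2b->4 2c->1 3a->2 3b->0 3c->0 4a->1 4b->0 4c->0

State merging on the prefix tree: take the shortest (then alphabetical) example prefix whose next move is undefined and point that move at state 0, else 1, else 2, ...; a target is out if some Accept/Reject pair would then sit in one state with the same input left (inseparable). If every existing state is out, open a new one.
a: 0a undefined. 0a->0: ok.
b: 0b undefined. 0b->0: no, c/babc meet in 0 with "c" left. Open state 1: 0b->1.
c: 0c undefined. 0c->0: no, c/ccc meet in 0. 0c->1: no, c/b meet in 1. Open state 2: 0c->2.
ba: 1a undefined. 1a->0: ok.
bb: 1b undefined. 1b->0: ok.
bc: 1c undefined. 1c->0: no, bca/babc meet in 0. 1c->1: no, c/bccbc meet in 2. 1c->2: no, c/babc meet in 2. Open state 3: 1c->3.
ca: 2a undefined. 2a->0: no, c/caac meet in 2. 2a->1: no, c/caac meet in 2. 2a->2: no, c/ca meet in 2. 2a->3: ok.
cb: 2b undefined. 2b->0: no, c/cbc meet in 2. 2b->1: no, c/cbac meet in 2. 2b->2: no, c/abacb meet in 2. 2b->3: no, bca/cba meet in 3 with "a" left. Open state 4: 2b->4.
cc: 2c undefined. 2c->0: no, c/ccc meet in 2. 2c->1: ok.
bca: 3a undefined. 3a->0: no, c/caac meet in 2. 3a->1: no, bca/b meet in 1. 3a->2: ok.
bcb: 3b undefined. 3b->0: ok.
bcc: 3c undefined. 3c->0: ok.
cba: 4a undefined. 4a->0: no, c/cbac meet in 2. 4a->1: ok.
cbb: 4b undefined. 4b->0: ok.
cbc: 4c undefined. 4c->0: ok.
All examples now run through 5 states with every (state, symbol) defined. Accept strings end in {2}, Reject strings end in {0,1,3,4}; accept={2}.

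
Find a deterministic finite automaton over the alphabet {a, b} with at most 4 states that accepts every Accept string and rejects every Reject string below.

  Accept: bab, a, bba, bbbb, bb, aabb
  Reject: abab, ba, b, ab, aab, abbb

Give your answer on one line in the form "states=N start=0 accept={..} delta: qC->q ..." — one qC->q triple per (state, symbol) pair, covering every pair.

Grow the machine one transition at a time. Run the examples from 0; the earliest place one falls off (shortest prefix, ties alphabetical) gets sent to the lowest-numbered state that keeps every Accept/Reject pair distinguishable — a pair clashes when both reach the same state with identical unread suffix — and to a fresh state only if none does.
a: 0a undefined. 0a->0: no, bab/abab meet in 0 with "bab" left. Open state 1: 0a->1.
b: 0b undefined. 0b->0: no, bab/ab meet in 1 with "b" left. 0b->1: no, bab/aab meet in 1 with "ab" left. Open state 2: 0b->2.
aa: 1a undefined. 1a->0: ok.
ab: 1b undefined. 1b->0: no, bb/abbb meet in 2 with "b" left. 1b->1: no, a/ab meet in 1. 1b->2: no, bab/abab meet in 2 with "ab" left. Open state 3: 1b->3.
ba: 2a undefined. 2a->0: no, bab/b meet in 2. 2a->1: no, bab/ab meet in 3. 2a->2: ok.
bb: 2b undefined. 2b->0: ok.
aba: 3a undefined. 3a->0: ok.
abb: 3b undefined. 3b->0: ok.
All examples now run through 4 states with every (state, symbol) defined. Accept strings end in {0,1}, Reject strings end in {2,3}; accept={0,1}.

states=4 start=0 accept={0,1} delta: 0a->1 0b->2 1a->0 1b->3 2a->2 2b->0 3a->0 3b->0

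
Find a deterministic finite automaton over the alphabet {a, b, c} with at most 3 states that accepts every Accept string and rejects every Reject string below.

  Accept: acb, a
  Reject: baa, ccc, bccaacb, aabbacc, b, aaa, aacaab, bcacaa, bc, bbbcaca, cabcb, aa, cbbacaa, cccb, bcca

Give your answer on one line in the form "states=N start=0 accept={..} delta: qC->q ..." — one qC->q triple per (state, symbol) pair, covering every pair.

states=3 start=0 accept={1} delta: 0a->1 0b->0 0c->2 1a->2 1b->1 1c->1 2a->2 2b->2 2c->2

Fold the examples into a partial DFA from state 0: repeatedly fix the first undefined (state, symbol) met by the shortest-then-alphabetical prefix, trying targets in increasing order and rejecting any under which an Accept and a Reject string meet in one state with the same remainder; add a state when all current targets are rejected. Accepting states are where Accept strings end.
a: 0a undefined. 0a->0: no, a/aaa meet in 0. Open state 1: 0a->1.
b: 0b undefined. 0b->0: ok.
c: 0c undefined. 0c->0: no, a/bcca meet in 1. 0c->1: no, a/bc meet in 1. Open state 2: 0c->2.
aa: 1a undefined. 1a->0: no, a/aaa meet in 1. 1a->1: no, a/baa meet in 1. 1a->2: ok.
ac: 1c undefined. 1c->0: no, acb/b meet in 0. 1c->1: ok.
ca: 2a undefined. 2a->0: no, a/bcacaa meet in 1. 2a->1: no, a/aaa meet in 1. 2a->2: ok.
cb: 2b undefined. 2b->0: no, a/aabbacc meet in 1. 2b->1: no, acb/cabcb meet in 1 with "b" left. 2b->2: ok.
cc: 2c undefined. 2c->0: no, a/bbbcaca meet in 1. 2c->1: no, acb/bccaacb meet in 1 with "b" left. 2c->2: ok.
acb: 1b undefined. 1b->0: no, acb/b meet in 0. 1b->1: ok.
All examples now run through 3 states with every (state, symbol) defined. Accept strings end in {1}, Reject strings end in {0,2}; accept={1}.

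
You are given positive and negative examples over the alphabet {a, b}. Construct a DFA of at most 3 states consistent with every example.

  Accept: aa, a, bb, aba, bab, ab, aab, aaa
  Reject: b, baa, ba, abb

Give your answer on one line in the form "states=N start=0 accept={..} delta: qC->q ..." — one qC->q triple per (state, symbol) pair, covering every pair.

Grow the machine one transition at a time. Run the examples from 0; the earliest place one falls off (shortest prefix, ties alphabetical) gets sent to the lowest-numbered state that keeps every Accept/Reject pair distinguishable — a pair clashes when both reach the same state with identical unread suffix — and to a fresh state only if none does.
a: 0a undefined. 0a->0: no, bb/abb meet in 0 with "bb" left. Open state 1: 0a->1.
b: 0b undefined. 0b->0: no, aa/baa meet in 1 with "a" left. 0b->1: no, aa/ba meet in 1 with "a" left. Open state 2: 0b->2.
aa: 1a undefined. 1a->0: no, aab/b meet in 2. 1a->1: ok.
ab: 1b undefined. 1b->0: ok.
ba: 2a undefined. 2a->0: no, aa/baa meet in 1. 2a->1: no, aa/baa meet in 1. 2a->2: ok.
bb: 2b undefined. 2b->0: ok.
All examples now run through 3 states with every (state, symbol) defined. Accept strings end in {0,1}, Reject strings end in {2}; accept={0,1}.

states=3 start=0 accept={0,1} delta: 0a->1 0b->2 1a->1 1b->0 2a->2 2b->0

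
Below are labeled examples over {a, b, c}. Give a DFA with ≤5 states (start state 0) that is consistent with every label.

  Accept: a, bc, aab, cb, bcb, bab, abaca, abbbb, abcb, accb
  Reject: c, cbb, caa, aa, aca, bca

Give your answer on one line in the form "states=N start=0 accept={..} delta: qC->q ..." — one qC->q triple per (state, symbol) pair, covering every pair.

states=4 start=0 accept={1,3} delta: 0a->1 0b->1 0c->0 1a->0 1b->2 1c->3 2a->0 2b->1 2c->0 3a->0 3b->1 3c->0

Fold the examples into a partial DFA from state 0: repeatedly fix the first undefined (state, symbol) met by the shortest-then-alphabetical prefix, trying targets in increasing order and rejecting any under which an Accept and a Reject string meet in one state with the same remainder; add a state when all current targets are rejected. Accepting states are where Accept strings end.
a: 0a undefined. 0a->0: no, a/aa meet in 0. Open state 1: 0a->1.
b: 0b undefined. 0b->0: no, bc/c meet in 0 with "c" left. 0b->1: ok.
c: 0c undefined. 0c->0: ok.
aa: 1a undefined. 1a->0: ok.
ab: 1b undefined. 1b->0: no, abaca/aca meet in 1 with "ca" left. 1b->1: no, a/cbb meet in 1. Open state 2: 1b->2.
ac: 1c undefined. 1c->0: no, a/aca meet in 1. 1c->1: no, bcb/cbb meet in 2. 1c->2: no, bc/cbb meet in 2. Open state 3: 1c->3.
aba: 2a undefined. 2a->0: ok.
abb: 2b undefined. 2b->0: no, abbbb/cbb meet in 2. 2b->1: ok.
abc: 2c undefined. 2c->0: ok.
aca: 3a undefined. 3a->0: ok.
acc: 3c undefined. 3c->0: ok.
bcb: 3b undefined. 3b->0: no, bcb/c meet in 0. 3b->1: ok.
All examples now run through 4 states with every (state, symbol) defined. Accept strings end in {1,3}, Reject strings end in {0,2}; accept={1,3}.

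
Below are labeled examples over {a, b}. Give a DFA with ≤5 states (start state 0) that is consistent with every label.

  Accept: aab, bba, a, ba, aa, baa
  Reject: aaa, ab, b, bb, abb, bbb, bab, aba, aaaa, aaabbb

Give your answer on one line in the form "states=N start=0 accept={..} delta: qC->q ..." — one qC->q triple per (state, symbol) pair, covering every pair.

states=4 start=0 accept={1,2} delta: 0a->1 0b->0 1a->2 1b->3 2a->3 2b->1 3a->0 3b->0

Grow the machine one transition at a time. Run the examples from 0; the earliest place one falls off (shortest prefix, ties alphabetical) gets sent to the lowest-numbered state that keeps every Accept/Reject pair distinguishable — a pair clashes when both reach the same state with identical unread suffix — and to a fresh state only if none does.
a: 0a undefined. 0a->0: no, aab/ab meet in 0 with "b" left. Open state 1: 0a->1.
b: 0b undefined. 0b->0: ok.
aa: 1a undefined. 1a->0: no, aab/b meet in 0. 1a->1: no, aab/ab meet in 1 with "b" left. Open state 2: 1a->2.
ab: 1b undefined. 1b->0: no, bba/aba meet in 1. 1b->1: no, bba/ab meet in 1. 1b->2: no, aab/abb meet in 2 with "b" left. Open state 3: 1b->3.
aaa: 2a undefined. 2a->0: no, bba/aaaa meet in 1. 2a->1: no, bba/aaa meet in 1. 2a->2: no, aa/aaa meet in 2. 2a->3: ok.
aab: 2b undefined. 2b->0: no, aab/b meet in 0. 2b->1: ok.
aba: 3a undefined. 3a->0: ok.
abb: 3b undefined. 3b->0: ok.
All examples now run through 4 states with every (state, symbol) defined. Accept strings end in {1,2}, Reject strings end in {0,3}; accept={1,2}.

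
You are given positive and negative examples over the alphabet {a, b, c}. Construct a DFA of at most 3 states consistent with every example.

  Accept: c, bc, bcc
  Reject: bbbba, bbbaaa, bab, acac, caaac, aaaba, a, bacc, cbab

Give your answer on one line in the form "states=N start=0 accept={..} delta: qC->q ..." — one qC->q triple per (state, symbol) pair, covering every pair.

Grow the machine one transition at a time. Run the examples from 0; the earliest place one falls off (shortest prefix, ties alphabetical) gets sent to the lowest-numbered state that keeps every Accept/Reject pair distinguishable — a pair clashes when both reach the same state with identical unread suffix — and to a fresh state only if none does.
a: 0a undefined. 0a->0: ok.
b: 0b undefined. 0b->0: no, bcc/bacc meet in 0 with "cc" left. Open state 1: 0b->1.
c: 0c undefined. 0c->0: no, c/acac meet in 0. 0c->1: ok.
ba: 1a undefined. 1a->0: no, c/bab meet in 1. 1a->1: no, c/aaaba meet in 1. Open state 2: 1a->2.
bb: 1b undefined. 1b->0: no, c/cbab meet in 1. 1b->1: ok.
bc: 1c undefined. 1c->0: no, bc/a meet in 0. 1c->1: ok.
bab: 2b undefined. 2b->0: ok.
bac: 2c undefined. 2c->0: no, c/bacc meet in 1. 2c->1: no, c/acac meet in 1. 2c->2: ok.
caa: 2a undefined. 2a->0: no, c/caaac meet in 1. 2a->1: ok.
All examples now run through 3 states with every (state, symbol) defined. Accept strings end in {1}, Reject strings end in {0,2}; accept={1}.

states=3 start=0 accept={1} delta: 0a->0 0b->1 0c->1 1a->2 1b->1 1c->1 2a->1 2b->0 2c->2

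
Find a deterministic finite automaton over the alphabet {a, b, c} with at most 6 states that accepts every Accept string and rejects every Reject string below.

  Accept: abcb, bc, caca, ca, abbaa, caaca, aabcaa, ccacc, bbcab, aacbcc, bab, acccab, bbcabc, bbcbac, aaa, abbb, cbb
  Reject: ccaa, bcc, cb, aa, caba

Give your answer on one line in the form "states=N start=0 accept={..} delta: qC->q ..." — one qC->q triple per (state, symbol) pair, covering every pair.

State merging on the prefix tree: take the shortest (then alphabetical) example prefix whose next move is undefined and point that move at state 0, else 1, else 2, ...; a target is out if some Accept/Reject pair would then sit in one state with the same input left (inseparable). If every existing state is out, open a new one.
a: 0a undefined. 0a->0: no, aaa/aa meet in 0. Open state 1: 0a->1.
b: 0b undefined. 0b->0: ok.
c: 0c undefined. 0c->0: no, bc/bcc meet in 0. 0c->1: no, ca/aa meet in 1 with "a" left. Open state 2: 0c->2.
aa: 1a undefined. 1a->0: ok.
ab: 1b undefined. 1b->0: no, abcb/cb meet in 2 with "b" left. 1b->1: ok.
ac: 1c undefined. 1c->0: no, abcb/aa meet in 0. 1c->1: no, acccab/aa meet in 0. 1c->2: no, abcb/cb meet in 2 with "b" left. Open state 3: 1c->3.
ca: 2a undefined. 2a->0: no, caca/aa meet in 0. 2a->1: no, aabcaa/aa meet in 0. 2a->2: no, bbcab/cb meet in 2 with "b" left. 2a->3: ok.
cb: 2b undefined. 2b->0: no, aacbcc/bcc meet in 2 with "c" left. 2b->1: no, abbaa/cb meet in 1. 2b->2: no, bc/cb meet in 2. 2b->3: no, ca/cb meet in 3. Open state 4: 2b->4.
cc: 2c undefined. 2c->0: ok.
acc: 3c undefined. 3c->0: no, ccacc/ccaa meet in 0. 3c->1: no, caca/ccaa meet in 0. 3c->2: ok.
caa: 3a undefined. 3a->0: no, aabcaa/ccaa meet in 0. 3a->1: ok.
cab: 3b undefined. 3b->0: no, abcb/ccaa meet in 0. 3b->1: ok.
cbb: 4b undefined. 4b->0: no, cbb/ccaa meet in 0. 4b->1: ok.
aacbc: 4c undefined. 4c->0: ok.
bbcba: 4a undefined. 4a->0: ok.
All examples now run through 5 states with every (state, symbol) defined. Accept strings end in {1,2,3}, Reject strings end in {0,4}; accept={1,2,3}.

states=5 start=0 accept={1,2,3} delta: 0a->1 0b->0 0c->2 1a->0 1b->1 1c->3 2a->3 2b->4 2c->0 3a->1 3b->1 3c->2 4a->0 4b->1 4c->0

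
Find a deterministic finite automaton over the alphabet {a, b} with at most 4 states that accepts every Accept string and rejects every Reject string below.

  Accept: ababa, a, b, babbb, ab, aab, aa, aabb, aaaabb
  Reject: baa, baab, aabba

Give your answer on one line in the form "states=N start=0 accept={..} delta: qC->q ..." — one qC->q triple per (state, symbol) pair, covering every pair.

states=4 start=0 accept={0,1} delta: 0a->0 0b->1 1a->2 1b->1 2a->2 2b->3 3a->0 3b->0

Grow the machine one transition at a time. Run the examples from 0; the earliest place one falls off (shortest prefix, ties alphabetical) gets sent to the lowest-numbered state that keeps every Accept/Reject pair distinguishable — a pair clashes when both reach the same state with identical unread suffix — and to a fresh state only if none does.
a: 0a undefined. 0a->0: ok.
b: 0b undefined. 0b->0: no, ababa/baa meet in 0. Open state 1: 0b->1.
ba: 1a undefined. 1a->0: no, ababa/baa meet in 0. 1a->1: no, ababa/aabba meet in 1 with "ba" left. Open state 2: 1a->2.
baa: 2a undefined. 2a->0: no, a/baa meet in 0. 2a->1: no, b/baa meet in 1. 2a->2: ok.
bab: 2b undefined. 2b->0: no, ababa/baab meet in 0. 2b->1: no, ababa/baa meet in 2. 2b->2: no, ababa/baa meet in 2. Open state 3: 2b->3.
aabb: 1b undefined. 1b->0: no, a/aabba meet in 0. 1b->1: ok.
babb: 3b undefined. 3b->0: ok.
ababa: 3a undefined. 3a->0: ok.
All examples now run through 4 states with every (state, symbol) defined. Accept strings end in {0,1}, Reject strings end in {2,3}; accept={0,1}.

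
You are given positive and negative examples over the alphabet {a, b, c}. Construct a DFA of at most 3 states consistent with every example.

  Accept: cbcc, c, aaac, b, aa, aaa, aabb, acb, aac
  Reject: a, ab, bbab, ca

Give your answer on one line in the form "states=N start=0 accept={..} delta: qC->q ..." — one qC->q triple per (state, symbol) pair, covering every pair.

states=3 start=0 accept={0,2} delta: 0a->1 0b->0 0c->0 1a->2 1b->1 1c->0 2a->0 2b->0 2c->0

Fold the examples into a partial DFA from state 0: repeatedly fix the first undefined (state, symbol) met by the shortest-then-alphabetical prefix, trying targets in increasing order and rejecting any under which an Accept and a Reject string meet in one state with the same remainder; add a state when all current targets are rejected. Accepting states are where Accept strings end.
a: 0a undefined. 0a->0: no, b/ab meet in 0 with "b" left. Open state 1: 0a->1.
b: 0b undefined. 0b->0: ok.
c: 0c undefined. 0c->0: ok.
aa: 1a undefined. 1a->0: no, aaa/a meet in 1. 1a->1: no, aa/a meet in 1. Open state 2: 1a->2.
ab: 1b undefined. 1b->0: no, cbcc/ab meet in 0. 1b->1: ok.
ac: 1c undefined. 1c->0: ok.
aaa: 2a undefined. 2a->0: ok.
aab: 2b undefined. 2b->0: ok.
aac: 2c undefined. 2c->0: ok.
All examples now run through 3 states with every (state, symbol) defined. Accept strings end in {0,2}, Reject strings end in {1}; accept={0,2}.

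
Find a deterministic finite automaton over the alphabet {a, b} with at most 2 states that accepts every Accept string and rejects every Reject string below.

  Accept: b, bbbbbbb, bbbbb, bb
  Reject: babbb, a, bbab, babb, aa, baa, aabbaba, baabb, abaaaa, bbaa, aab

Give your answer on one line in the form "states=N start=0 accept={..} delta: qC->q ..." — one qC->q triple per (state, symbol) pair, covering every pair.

states=2 start=0 accept={0} delta: 0a->1 0b->0 1a->1 1b->1

Fold the examples into a partial DFA from state 0: repeatedly fix the first undefined (state, symbol) met by the shortest-then-alphabetical prefix, trying targets in increasing order and rejecting any under which an Accept and a Reject string meet in one state with the same remainder; add a state when all current targets are rejected. Accepting states are where Accept strings end.
a: 0a undefined. 0a->0: no, b/aab meet in 0 with "b" left. Open state 1: 0a->1.
b: 0b undefined. 0b->0: ok.
aa: 1a undefined. 1a->0: no, b/aa meet in 0. 1a->1: ok.
ab: 1b undefined. 1b->0: no, b/babbb meet in 0. 1b->1: ok.
All examples now run through 2 states with every (state, symbol) defined. Accept strings end in {0}, Reject strings end in {1}; accept={0}.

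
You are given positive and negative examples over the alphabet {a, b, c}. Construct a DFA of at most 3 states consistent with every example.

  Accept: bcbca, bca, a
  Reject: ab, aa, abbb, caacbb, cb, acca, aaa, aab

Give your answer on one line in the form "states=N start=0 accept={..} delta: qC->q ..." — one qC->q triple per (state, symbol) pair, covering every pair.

states=3 start=0 accept={1} delta: 0a->1 0b->0 0c->0 1a->2 1b->0 1c->1 2a->0 2b->0 2c->0

Fold the examples into a partial DFA from state 0: repeatedly fix the first undefined (state, symbol) met by the shortest-then-alphabetical prefix, trying targets in increasing order and rejecting any under which an Accept and a Reject string meet in one state with the same remainder; add a state when all current targets are rejected. Accepting states are where Accept strings end.
a: 0a undefined. 0a->0: no, a/aa meet in 0. Open state 1: 0a->1.
b: 0b undefined. 0b->0: ok.
c: 0c undefined. 0c->0: ok.
aa: 1a undefined. 1a->0: no, bcbca/aaa meet in 1. 1a->1: no, bcbca/aa meet in 1. Open state 2: 1a->2.
ab: 1b undefined. 1b->0: ok.
ac: 1c undefined. 1c->0: no, bcbca/acca meet in 1. 1c->1: ok.
aaa: 2a undefined. 2a->0: ok.
aab: 2b undefined. 2b->0: ok.
caac: 2c undefined. 2c->0: ok.
All examples now run through 3 states with every (state, symbol) defined. Accept strings end in {1}, Reject strings end in {0,2}; accept={1}.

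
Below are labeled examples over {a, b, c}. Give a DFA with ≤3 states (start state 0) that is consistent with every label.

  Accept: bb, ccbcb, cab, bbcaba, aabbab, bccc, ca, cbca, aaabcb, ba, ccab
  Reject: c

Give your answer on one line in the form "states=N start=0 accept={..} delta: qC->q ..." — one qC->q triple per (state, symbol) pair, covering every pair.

states=3 start=0 accept={0} delta: 0a->0 0b->0 0c->1 1a->0 1b->0 1c->2 2a->0 2b->0 2c->0

Fold the examples into a partial DFA from state 0: repeatedly fix the first undefined (state, symbol) met by the shortest-then-alphabetical prefix, trying targets in increasing order and rejecting any under which an Accept and a Reject string meet in one state with the same remainder; add a state when all current targets are rejected. Accepting states are where Accept strings end.
a: 0a undefined. 0a->0: ok.
b: 0b undefined. 0b->0: ok.
c: 0c undefined. 0c->0: no, bb/c meet in 0. Open state 1: 0c->1.
ca: 1a undefined. 1a->0: ok.
cb: 1b undefined. 1b->0: ok.
cc: 1c undefined. 1c->0: no, bccc/c meet in 1. 1c->1: no, bccc/c meet in 1. Open state 2: 1c->2.
cca: 2a undefined. 2a->0: ok.
ccb: 2b undefined. 2b->0: ok.
bccc: 2c undefined. 2c->0: ok.
All examples now run through 3 states with every (state, symbol) defined. Accept strings end in {0}, Reject strings end in {1}; accept={0}.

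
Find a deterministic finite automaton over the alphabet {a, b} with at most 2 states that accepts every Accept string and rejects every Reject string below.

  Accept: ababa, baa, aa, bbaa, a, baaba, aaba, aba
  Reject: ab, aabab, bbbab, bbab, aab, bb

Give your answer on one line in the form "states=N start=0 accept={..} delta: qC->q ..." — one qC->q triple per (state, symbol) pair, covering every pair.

Fold the examples into a partial DFA from state 0: repeatedly fix the first undefined (state, symbol) met by the shortest-then-alphabetical prefix, trying targets in increasing order and rejecting any under which an Accept and a Reject string meet in one state with the same remainder; add a state when all current targets are rejected. Accepting states are where Accept strings end.
a: 0a undefined. 0a->0: ok.
b: 0b undefined. 0b->0: no, ababa/ab meet in 0. Open state 1: 0b->1.
ba: 1a undefined. 1a->0: ok.
bb: 1b undefined. 1b->0: no, ababa/bb meet in 0. 1b->1: ok.
All examples now run through 2 states with every (state, symbol) defined. Accept strings end in {0}, Reject strings end in {1}; accept={0}.

states=2 start=0 accept={0} delta: 0a->0 0b->1 1a->0 1b->1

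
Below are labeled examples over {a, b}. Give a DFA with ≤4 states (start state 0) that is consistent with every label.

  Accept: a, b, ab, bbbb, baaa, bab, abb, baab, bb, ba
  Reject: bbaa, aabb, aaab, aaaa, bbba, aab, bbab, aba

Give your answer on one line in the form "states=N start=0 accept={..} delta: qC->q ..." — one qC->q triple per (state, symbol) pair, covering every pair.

states=4 start=0 accept={1,2} delta: 0a->1 0b->2 1a->3 1b->1 2a->2 2b->1 3a->3 3b->3

Grow the machine one transition at a time. Run the examples from 0; the earliest place one falls off (shortest prefix, ties alphabetical) gets sent to the lowest-numbered state that keeps every Accept/Reject pair distinguishable — a pair clashes when both reach the same state with identical unread suffix — and to a fresh state only if none does.
a: 0a undefined. 0a->0: no, a/aaaa meet in 0. Open state 1: 0a->1.
b: 0b undefined. 0b->0: no, a/bbba meet in 1. 0b->1: no, baaa/aaaa meet in 1 with "aaa" left. Open state 2: 0b->2.
aa: 1a undefined. 1a->0: no, b/aab meet in 2. 1a->1: no, a/aaaa meet in 1. 1a->2: no, bab/aaab meet in 2 with "ab" left. Open state 3: 1a->3.
ab: 1b undefined. 1b->0: no, a/aba meet in 1. 1b->1: ok.
ba: 2a undefined. 2a->0: no, baaa/aba meet in 3. 2a->1: no, baab/aab meet in 3 with "b" left. 2a->2: ok.
bb: 2b undefined. 2b->0: no, a/bbab meet in 1. 2b->1: ok.
aaa: 3a undefined. 3a->0: no, a/aaaa meet in 1. 3a->1: no, a/bbaa meet in 1. 3a->2: no, a/aaab meet in 1. 3a->3: ok.
aab: 3b undefined. 3b->0: no, b/aabb meet in 2. 3b->1: no, a/aabb meet in 1. 3b->2: no, a/aabb meet in 1. 3b->3: ok.
All examples now run through 4 states with every (state, symbol) defined. Accept strings end in {1,2}, Reject strings end in {3}; accept={1,2}.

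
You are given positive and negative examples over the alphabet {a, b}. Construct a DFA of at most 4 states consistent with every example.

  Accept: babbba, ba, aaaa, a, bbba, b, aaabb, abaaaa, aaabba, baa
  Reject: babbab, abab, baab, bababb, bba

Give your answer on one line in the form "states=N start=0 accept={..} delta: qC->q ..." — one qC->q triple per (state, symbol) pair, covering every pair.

Grow the machine one transition at a time. Run the examples from 0; the earliest place one falls off (shortest prefix, ties alphabetical) gets sent to the lowest-numbered state that keeps every Accept/Reject pair distinguishable — a pair clashes when both reach the same state with identical unread suffix — and to a fresh state only if none does.
a: 0a undefined. 0a->0: no, aaabba/bba meet in 0 with "bba" left. Open state 1: 0a->1.
b: 0b undefined. 0b->0: no, ba/bba meet in 1. 0b->1: ok.
aa: 1a undefined. 1a->0: ok.
ab: 1b undefined. 1b->0: no, babbba/babbab meet in 0. 1b->1: no, babbba/bba meet in 0. Open state 2: 1b->2.
aba: 2a undefined. 2a->0: no, ba/bba meet in 0. 2a->1: no, a/bba meet in 1. 2a->2: no, aaabb/babbab meet in 2 with "b" left. Open state 3: 2a->3.
bbb: 2b undefined. 2b->0: ok.
abaa: 3a undefined. 3a->0: ok.
abab: 3b undefined. 3b->0: no, ba/babbab meet in 0. 3b->1: no, babbba/babbab meet in 1. 3b->2: ok.
All examples now run through 4 states with every (state, symbol) defined. Accept strings end in {0,1}, Reject strings end in {2,3}; accept={0,1}.

states=4 start=0 accept={0,1} delta: 0a->1 0b->1 1a->0 1b->2 2a->3 2b->0 3a->0 3b->2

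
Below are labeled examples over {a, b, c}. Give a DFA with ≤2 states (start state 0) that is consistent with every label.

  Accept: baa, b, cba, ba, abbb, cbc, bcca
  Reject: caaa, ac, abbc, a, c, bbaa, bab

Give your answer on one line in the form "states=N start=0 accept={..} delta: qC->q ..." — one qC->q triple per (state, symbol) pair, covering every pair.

Fold the examples into a partial DFA from state 0: repeatedly fix the first undefined (state, symbol) met by the shortest-then-alphabetical prefix, trying targets in increasing order and rejecting any under which an Accept and a Reject string meet in one state with the same remainder; add a state when all current targets are rejected. Accepting states are where Accept strings end.
a: 0a undefined. 0a->0: ok.
b: 0b undefined. 0b->0: no, baa/a meet in 0. Open state 1: 0b->1.
c: 0c undefined. 0c->0: ok.
ba: 1a undefined. 1a->0: no, baa/caaa meet in 0. 1a->1: ok.
bb: 1b undefined. 1b->0: ok.
bc: 1c undefined. 1c->0: no, cbc/caaa meet in 0. 1c->1: ok.
All examples now run through 2 states with every (state, symbol) defined. Accept strings end in {1}, Reject strings end in {0}; accept={1}.

states=2 start=0 accept={1} delta: 0a->0 0b->1 0c->0 1a->1 1b->0 1c->1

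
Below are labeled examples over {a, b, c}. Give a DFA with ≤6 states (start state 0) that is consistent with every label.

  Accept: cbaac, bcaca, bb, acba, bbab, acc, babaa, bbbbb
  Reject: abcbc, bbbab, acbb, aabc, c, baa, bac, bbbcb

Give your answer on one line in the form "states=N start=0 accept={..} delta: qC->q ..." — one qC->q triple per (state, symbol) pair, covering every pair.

states=5 start=0 accept={3,4} delta: 0a->0 0b->1 0c->2 1a->1 1b->3 1c->0 2a->3 2b->2 2c->3 3a->3 3b->4 3c->3 4a->0 4b->1 4c->0

Grow the machine one transition at a time. Run the examples from 0; the earliest place one falls off (shortest prefix, ties alphabetical) gets sent to the lowest-numbered state that keeps every Accept/Reject pair distinguishable — a pair clashes when both reach the same state with identical unread suffix — and to a fresh state only if none does.
a: 0a undefined. 0a->0: ok.
b: 0b undefined. 0b->0: no, bb/bbbab meet in 0. Open state 1: 0b->1.
c: 0c undefined. 0c->0: no, bb/acbb meet in 1 with "b" left. 0c->1: no, acc/aabc meet in 1 with "c" left. Open state 2: 0c->2.
ba: 1a undefined. 1a->0: no, babaa/baa meet in 0. 1a->1: ok.
bb: 1b undefined. 1b->0: no, bb/bbbab meet in 0. 1b->1: no, bb/bbbab meet in 1. 1b->2: no, bb/c meet in 2. Open state 3: 1b->3.
bc: 1c undefined. 1c->0: ok.
cb: 2b undefined. 2b->0: no, cbaac/c meet in 2. 2b->1: no, cbaac/abcbc meet in 0. 2b->2: ok.
acc: 2c undefined. 2c->0: no, acc/abcbc meet in 0. 2c->1: no, acc/baa meet in 1. 2c->2: no, acc/acbb meet in 2. 2c->3: ok.
bba: 3a undefined. 3a->0: no, bbab/baa meet in 1. 3a->1: no, babaa/baa meet in 1. 3a->2: no, bbab/acbb meet in 2. 3a->3: ok.
bbb: 3b undefined. 3b->0: no, bbab/abcbc meet in 0. 3b->1: no, bb/bbbab meet in 3. 3b->2: no, bbab/acbb meet in 2. 3b->3: no, bb/bbbab meet in 3. Open state 4: 3b->4.
cba: 2a undefined. 2a->0: no, cbaac/acbb meet in 2. 2a->1: no, cbaac/abcbc meet in 0. 2a->2: no, bcaca/acbb meet in 2. 2a->3: ok.
bbba: 4a undefined. 4a->0: ok.
bbbb: 4b undefined. 4b->0: no, bbbbb/bbbab meet in 1. 4b->1: ok.
bbbc: 4c undefined. 4c->0: ok.
cbaac: 3c undefined. 3c->0: no, cbaac/abcbc meet in 0. 3c->1: no, cbaac/bbbab meet in 1. 3c->2: no, cbaac/acbb meet in 2. 3c->3: ok.
All examples now run through 5 states with every (state, symbol) defined. Accept strings end in {3,4}, Reject strings end in {0,1,2}; accept={3,4}.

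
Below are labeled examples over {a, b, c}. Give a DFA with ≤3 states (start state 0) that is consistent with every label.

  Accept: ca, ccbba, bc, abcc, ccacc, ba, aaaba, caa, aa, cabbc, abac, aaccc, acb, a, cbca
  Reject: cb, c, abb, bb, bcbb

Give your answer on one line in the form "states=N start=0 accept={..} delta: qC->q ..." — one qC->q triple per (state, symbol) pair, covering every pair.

states=3 start=0 accept={0,1} delta: 0a->1 0b->1 0c->2 1a->0 1b->2 1c->0 2a->1 2b->2 2c->1

State merging on the prefix tree: take the shortest (then alphabetical) example prefix whose next move is undefined and point that move at state 0, else 1, else 2, ...; a target is out if some Accept/Reject pair would then sit in one state with the same input left (inseparable). If every existing state is out, open a new one.
a: 0a undefined. 0a->0: no, acb/cb meet in 0 with "cb" left. Open state 1: 0a->1.
b: 0b undefined. 0b->0: no, bc/c meet in 0 with "c" left. 0b->1: ok.
c: 0c undefined. 0c->0: no, ca/cb meet in 1. 0c->1: no, a/c meet in 1. Open state 2: 0c->2.
aa: 1a undefined. 1a->0: ok.
ab: 1b undefined. 1b->0: no, ba/bb meet in 0. 1b->1: no, abac/c meet in 2. 1b->2: ok.
ac: 1c undefined. 1c->0: ok.
ca: 2a undefined. 2a->0: no, abac/c meet in 2. 2a->1: ok.
cb: 2b undefined. 2b->0: no, bc/cb meet in 0. 2b->1: no, ca/cb meet in 1. 2b->2: ok.
cc: 2c undefined. 2c->0: no, abcc/cb meet in 2. 2c->1: ok.
All examples now run through 3 states with every (state, symbol) defined. Accept strings end in {0,1}, Reject strings end in {2}; accept={0,1}.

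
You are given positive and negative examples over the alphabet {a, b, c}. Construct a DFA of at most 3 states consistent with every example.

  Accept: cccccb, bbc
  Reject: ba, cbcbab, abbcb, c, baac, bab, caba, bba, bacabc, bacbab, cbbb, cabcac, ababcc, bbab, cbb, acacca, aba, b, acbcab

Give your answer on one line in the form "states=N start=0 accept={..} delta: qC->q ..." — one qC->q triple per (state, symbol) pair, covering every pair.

states=3 start=0 accept={2} delta: 0a->0 0b->1 0c->1 1a->0 1b->2 1c->0 2a->0 2b->0 2c->2

Grow the machine one transition at a time. Run the examples from 0; the earliest place one falls off (shortest prefix, ties alphabetical) gets sent to the lowest-numbered state that keeps every Accept/Reject pair distinguishable — a pair clashes when both reach the same state with identical unread suffix — and to a fresh state only if none does.
a: 0a undefined. 0a->0: ok.
b: 0b undefined. 0b->0: no, bbc/c meet in 0 with "c" left. Open state 1: 0b->1.
c: 0c undefined. 0c->0: no, cccccb/b meet in 1. 0c->1: ok.
ba: 1a undefined. 1a->0: ok.
bb: 1b undefined. 1b->0: no, bbc/cbcbab meet in 1. 1b->1: no, bbc/bacabc meet in 1 with "c" left. Open state 2: 1b->2.
cc: 1c undefined. 1c->0: ok.
bba: 2a undefined. 2a->0: ok.
bbc: 2c undefined. 2c->0: no, bbc/ba meet in 0. 2c->1: no, cccccb/abbcb meet in 2. 2c->2: ok.
cbb: 2b undefined. 2b->0: ok.
All examples now run through 3 states with every (state, symbol) defined. Accept strings end in {2}, Reject strings end in {0,1}; accept={2}.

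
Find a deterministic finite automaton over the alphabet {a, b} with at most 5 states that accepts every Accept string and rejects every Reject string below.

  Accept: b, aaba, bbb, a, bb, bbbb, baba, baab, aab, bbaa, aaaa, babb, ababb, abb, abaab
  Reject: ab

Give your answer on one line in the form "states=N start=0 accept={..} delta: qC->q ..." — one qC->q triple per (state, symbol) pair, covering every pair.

states=3 start=0 accept={0,1} delta: 0a->1 0b->0 1a->0 1b->2 2a->1 2b->0

Fold the examples into a partial DFA from state 0: repeatedly fix the first undefined (state, symbol) met by the shortest-then-alphabetical prefix, trying targets in increasing order and rejecting any under which an Accept and a Reject string meet in one state with the same remainder; add a state when all current targets are rejected. Accepting states are where Accept strings end.
a: 0a undefined. 0a->0: no, b/ab meet in 0 with "b" left. Open state 1: 0a->1.
b: 0b undefined. 0b->0: ok.
aa: 1a undefined. 1a->0: ok.
ab: 1b undefined. 1b->0: no, b/ab meet in 0. 1b->1: no, aaba/ab meet in 1. Open state 2: 1b->2.
aba: 2a undefined. 2a->0: no, abaab/ab meet in 2. 2a->1: ok.
abb: 2b undefined. 2b->0: ok.
All examples now run through 3 states with every (state, symbol) defined. Accept strings end in {0,1}, Reject strings end in {2}; accept={0,1}.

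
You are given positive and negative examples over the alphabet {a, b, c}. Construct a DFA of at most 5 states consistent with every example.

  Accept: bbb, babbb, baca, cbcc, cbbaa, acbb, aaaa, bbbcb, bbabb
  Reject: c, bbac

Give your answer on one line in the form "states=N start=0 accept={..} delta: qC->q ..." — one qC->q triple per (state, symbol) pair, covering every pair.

Fold the examples into a partial DFA from state 0: repeatedly fix the first undefined (state, symbol) met by the shortest-then-alphabetical prefix, trying targets in increasing order and rejecting any under which an Accept and a Reject string meet in one state with the same remainder; add a state when all current targets are rejected. Accepting states are where Accept strings end.
a: 0a undefined. 0a->0: ok.
b: 0b undefined. 0b->0: ok.
c: 0c undefined. 0c->0: no, bbb/c meet in 0. Open state 1: 0c->1.
cb: 1b undefined. 1b->0: ok.
baca: 1a undefined. 1a->0: ok.
cbcc: 1c undefined. 1c->0: ok.
All examples now run through 2 states with every (state, symbol) defined. Accept strings end in {0}, Reject strings end in {1}; accept={0}.

states=2 start=0 accept={0} delta: 0a->0 0b->0 0c->1 1a->0 1b->0 1c->0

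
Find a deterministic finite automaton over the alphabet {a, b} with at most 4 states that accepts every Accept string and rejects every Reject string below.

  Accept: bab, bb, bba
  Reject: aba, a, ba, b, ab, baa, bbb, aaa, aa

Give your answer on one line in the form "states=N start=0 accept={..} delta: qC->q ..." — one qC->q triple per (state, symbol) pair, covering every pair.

states=3 start=0 accept={2} delta: 0a->0 0b->1 1a->1 1b->2 2a->2 2b->0

Grow the machine one transition at a time. Run the examples from 0; the earliest place one falls off (shortest prefix, ties alphabetical) gets sent to the lowest-numbered state that keeps every Accept/Reject pair distinguishable — a pair clashes when both reach the same state with identical unread suffix — and to a fresh state only if none does.
a: 0a undefined. 0a->0: ok.
b: 0b undefined. 0b->0: no, bab/aba meet in 0. Open state 1: 0b->1.
ba: 1a undefined. 1a->0: no, bab/b meet in 1. 1a->1: ok.
bb: 1b undefined. 1b->0: no, bab/a meet in 0. 1b->1: no, bab/aba meet in 1. Open state 2: 1b->2.
bba: 2a undefined. 2a->0: no, bba/a meet in 0. 2a->1: no, bba/aba meet in 1. 2a->2: ok.
bbb: 2b undefined. 2b->0: ok.
All examples now run through 3 states with every (state, symbol) defined. Accept strings end in {2}, Reject strings end in {0,1}; accept={2}.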